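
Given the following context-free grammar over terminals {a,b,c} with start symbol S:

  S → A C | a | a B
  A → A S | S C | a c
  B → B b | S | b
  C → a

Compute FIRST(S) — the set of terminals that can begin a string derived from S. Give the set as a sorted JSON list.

FIRST sets, iterate to fixpoint:
[1]
  A via A→a c: +{a}
  B via B→b: +{b}
  C via C→a: +{a}
  S via S→A C: +{a}
  FIRST(S)={a}  FIRST(A)={a}  FIRST(B)={b}  FIRST(C)={a}
[2]
  B via B→S: +{a}
  FIRST(S)={a}  FIRST(A)={a}  FIRST(B)={a,b}  FIRST(C)={a}
[3] done
  FIRST(S)={a}  FIRST(A)={a}  FIRST(B)={a,b}  FIRST(C)={a}

FIRST(S) = ["a"]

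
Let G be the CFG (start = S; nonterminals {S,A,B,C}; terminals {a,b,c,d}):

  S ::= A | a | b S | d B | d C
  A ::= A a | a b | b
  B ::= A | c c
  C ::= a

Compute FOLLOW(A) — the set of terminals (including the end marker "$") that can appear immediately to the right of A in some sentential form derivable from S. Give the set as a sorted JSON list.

FIRST sets, iterate to fixpoint:
pass 1:
  A via A→a b: +{a}
  A via A→b: +{b}
  B via B→A: +{a,b}
  B via B→c c: +{c}
  C via C→a: +{a}
  S via S→A: +{a,b}
  S via S→d B: +{d}
  FIRST[S]={a,b,d}  FIRST[A]={a,b}  FIRST[B]={a,b,c}  FIRST[C]={a}
pass 2: (no change)
  FIRST[S]={a,b,d}  FIRST[A]={a,b}  FIRST[B]={a,b,c}  FIRST[C]={a}

FOLLOW sets:
seed FOLLOW(S) with $
round 1:
  A→A a: FOLLOW(A) ⊇ FIRST(a) = {a}; new: +{a}
  S→A: FOLLOW(A) ⊇ FOLLOW(S) ⊇ {$}; new: +{$}
  S→d B: FOLLOW(B) ⊇ FOLLOW(S) ⊇ {$}; new: +{$}
  S→d C: FOLLOW(C) ⊇ FOLLOW(S) ⊇ {$}; new: +{$}
  S: {$}  A: {$,a}  B: {$}  C: {$}
round 2: (stable)
  S: {$}  A: {$,a}  B: {$}  C: {$}

FOLLOW(A) = ["$", "a"]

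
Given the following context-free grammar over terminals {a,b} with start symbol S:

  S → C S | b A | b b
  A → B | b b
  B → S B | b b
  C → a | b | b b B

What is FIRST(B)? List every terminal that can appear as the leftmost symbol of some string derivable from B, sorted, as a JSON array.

Compute FIRST by fixpoint:
iter 1:
  A via A→b b: +{b}
  B via B→b b: +{b}
  C via C→a: +{a}
  C via C→b: +{b}
  S via S→C S: +{a,b}
  S: {a,b}  A: {b}  B: {b}  C: {a,b}
iter 2:
  B via B→S B: +{a}
  S: {a,b}  A: {b}  B: {a,b}  C: {a,b}
iter 3:
  A via A→B: +{a}
  S: {a,b}  A: {a,b}  B: {a,b}  C: {a,b}
iter 4: (stable)
  S: {a,b}  A: {a,b}  B: {a,b}  C: {a,b}

FIRST(B) = ["a", "b"]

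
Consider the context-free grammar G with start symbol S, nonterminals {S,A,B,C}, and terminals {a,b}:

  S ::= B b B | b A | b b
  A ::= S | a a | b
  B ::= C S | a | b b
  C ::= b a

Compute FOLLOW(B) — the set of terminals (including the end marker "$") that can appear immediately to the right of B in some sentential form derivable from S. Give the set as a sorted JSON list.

FIRST iteration:
round 1:
  A via A→a a: +{a}
  A via A→b: +{b}
  B via B→a: +{a}
  B via B→b b: +{b}
  C via C→b a: +{b}
  S via S→B b B: +{a,b}
  FIRST[S]={a,b}  FIRST[A]={a,b}  FIRST[B]={a,b}  FIRST[C]={b}
round 2: done
  FIRST[S]={a,b}  FIRST[A]={a,b}  FIRST[B]={a,b}  FIRST[C]={b}

FOLLOW iteration:
FOLLOW(S) := {$}
iter 1:
  B→C S: FOLLOW(C) ⊇ FIRST(S) = {a,b}; new: +{a,b}
  S→B b B: FOLLOW(B) ⊇ FIRST(b) = {b}; new: +{b}
  S→B b B: FOLLOW(B) ⊇ FOLLOW(S) ⊇ {$}; new: +{$}
  S→b A: FOLLOW(A) ⊇ FOLLOW(S) ⊇ {$}; new: +{$}
  FOLLOW(S)={$}  FOLLOW(A)={$}  FOLLOW(B)={$,b}  FOLLOW(C)={a,b}
iter 2:
  B→C S: FOLLOW(S) ⊇ FOLLOW(B) ⊇ {$,b}; new: +{b}
  S→b A: FOLLOW(A) ⊇ FOLLOW(S) ⊇ {$,b}; new: +{b}
  FOLLOW(S)={$,b}  FOLLOW(A)={$,b}  FOLLOW(B)={$,b}  FOLLOW(C)={a,b}
iter 3: done
  FOLLOW(S)={$,b}  FOLLOW(A)={$,b}  FOLLOW(B)={$,b}  FOLLOW(C)={a,b}

FOLLOW(B) = ["$", "b"]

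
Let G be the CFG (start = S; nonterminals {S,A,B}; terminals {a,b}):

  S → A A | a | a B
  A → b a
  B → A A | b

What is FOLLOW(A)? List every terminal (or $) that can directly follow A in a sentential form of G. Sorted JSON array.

Compute FIRST by fixpoint:
iter 1:
  A via A→b a: +{b}
  B via B→A A: +{b}
  S via S→A A: +{b}
  S via S→a: +{a}
  S: {a,b}  A: {b}  B: {b}
iter 2: — fixpoint
  S: {a,b}  A: {b}  B: {b}

FOLLOW sets:
FOLLOW(S) := {$}
pass 1:
  B→A A: FOLLOW(A) ⊇ FIRST(A) = {b}; new: +{b}
  S→A A: FOLLOW(A) ⊇ FOLLOW(S) ⊇ {$}; new: +{$}
  S→a B: FOLLOW(B) ⊇ FOLLOW(S) ⊇ {$}; new: +{$}
  FOLLOW[S]={$}  FOLLOW[A]={$,b}  FOLLOW[B]={$}
pass 2: (no change)
  FOLLOW[S]={$}  FOLLOW[A]={$,b}  FOLLOW[B]={$}

FOLLOW(A) = ["$", "b"]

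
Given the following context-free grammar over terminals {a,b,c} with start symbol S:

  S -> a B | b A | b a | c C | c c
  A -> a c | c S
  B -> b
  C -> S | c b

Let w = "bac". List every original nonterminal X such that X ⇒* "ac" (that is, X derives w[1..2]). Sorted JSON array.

Convert to CNF:
  S -> T0 B | T1 C | T1 T1 | T2 A | T2 T0
  A -> T0 T1 | T1 S
  B -> b
  C -> T0 B | T1 C | T1 T1 | T1 T2 | T2 A | T2 T0
  T0 -> a
  T1 -> c
  T2 -> b

CYK table (by increasing span) (cells [i..j] with 1 ≤ i ≤ j ≤ 2 only):
  [1..1]={T0}  "a"  orig:{}
  [2..2]={T1}  "c"  orig:{}
  [1..2]={A}  "ac"

Original NTs in T[1,2] deriving "ac": ["A"]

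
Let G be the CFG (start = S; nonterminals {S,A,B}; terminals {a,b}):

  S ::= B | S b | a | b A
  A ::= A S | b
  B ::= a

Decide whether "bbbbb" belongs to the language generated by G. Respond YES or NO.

CNF form of G:
  S -> S T0 | T0 A | a
  A -> A S | b
  B -> a
  T0 -> b

CYK fill:
  cell(0,0) b: {A,T0}  orig:{A}
  cell(1,1) b: {A,T0}  orig:{A}
  cell(2,2) b: {A,T0}  orig:{A}
  cell(3,3) b: {A,T0}  orig:{A}
  cell(4,4) b: {A,T0}  orig:{A}
  cell(0,1) bb: {S}
  cell(1,2) bb: {S}
  cell(2,3) bb: {S}
  cell(3,4) bb: {S}
  cell(0,2) bbb: {A,S}
  cell(1,3) bbb: {A,S}
  cell(2,4) bbb: {A,S}
  cell(0,3) bbbb: {A,S}
  cell(1,4) bbbb: {A,S}
  cell(0,4) bbbbb: {A,S}

S ∈ T[0,4] ⇒ YES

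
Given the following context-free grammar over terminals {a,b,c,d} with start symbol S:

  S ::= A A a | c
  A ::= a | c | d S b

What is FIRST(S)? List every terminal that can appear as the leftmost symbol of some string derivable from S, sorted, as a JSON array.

FIRST iteration:
[1]
  A via A→a: +{a}
  A via A→c: +{c}
  A via A→d S b: +{d}
  S via S→A A a: +{a,c,d}
  FIRST[S]={a,c,d}  FIRST[A]={a,c,d}
[2] — fixpoint
  FIRST[S]={a,c,d}  FIRST[A]={a,c,d}

FIRST(S) = ["a", "c", "d"]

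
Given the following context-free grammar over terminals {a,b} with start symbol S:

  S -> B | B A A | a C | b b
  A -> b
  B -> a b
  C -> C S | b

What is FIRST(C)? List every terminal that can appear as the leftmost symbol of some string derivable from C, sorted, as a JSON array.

FIRST sets, iterate to fixpoint:
[1]
  A via A→b: +{b}
  B via B→a b: +{a}
  C via C→b: +{b}
  S via S→B: +{a}
  S via S→b b: +{b}
  FIRST[S]={a,b}  FIRST[A]={b}  FIRST[B]={a}  FIRST[C]={b}
[2] (stable)
  FIRST[S]={a,b}  FIRST[A]={b}  FIRST[B]={a}  FIRST[C]={b}

FIRST(C) = ["b"]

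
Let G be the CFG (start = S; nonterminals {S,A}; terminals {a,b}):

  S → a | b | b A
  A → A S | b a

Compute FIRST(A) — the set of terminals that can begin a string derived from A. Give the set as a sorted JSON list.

FIRST sets, iterate to fixpoint:
[1]
  A via A→b a: +{b}
  S via S→a: +{a}
  S via S→b: +{b}
  FIRST[S]={a,b}  FIRST[A]={b}
[2] done
  FIRST[S]={a,b}  FIRST[A]={b}

FIRST(A) = ["b"]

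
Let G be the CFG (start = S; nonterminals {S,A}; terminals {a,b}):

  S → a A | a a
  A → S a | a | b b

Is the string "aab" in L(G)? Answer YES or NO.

Convert to CNF:
  S -> T0 A | T0 T0
  A -> S T0 | T1 T1 | a
  T0 -> a
  T1 -> b

Fill CYK table bottom-up:
  T[0,0] 'a' = {A,T0}  orig:{A}
  T[1,1] 'a' = {A,T0}  orig:{A}
  T[2,2] 'b' = {T1}  orig:{}
  T[0,1] 'aa' = {S}
  T[1,2] 'ab' = ∅
  T[0,2] 'aab' = ∅

S ∉ T[0,2] ⇒ NO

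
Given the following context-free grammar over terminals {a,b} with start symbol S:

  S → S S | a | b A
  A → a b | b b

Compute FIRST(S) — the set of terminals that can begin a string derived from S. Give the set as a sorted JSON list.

FIRST sets, iterate to fixpoint:
iter 1:
  A via A→a b: +{a}
  A via A→b b: +{b}
  S via S→a: +{a}
  S via S→b A: +{b}
  FIRST[S]={a,b}  FIRST[A]={a,b}
iter 2: (stable)
  FIRST[S]={a,b}  FIRST[A]={a,b}

FIRST(S) = ["a", "b"]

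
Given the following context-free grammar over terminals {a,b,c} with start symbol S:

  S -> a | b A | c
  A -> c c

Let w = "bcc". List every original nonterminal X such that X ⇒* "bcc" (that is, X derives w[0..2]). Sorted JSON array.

Convert to CNF:
  S -> T1 A | a | c
  A -> T0 T0
  T0 -> c
  T1 -> b

CYK fill (cells [i..j] with 0 ≤ i ≤ j ≤ 2 only):
  cell(0,0) b: {T1}  orig:{}
  cell(1,1) c: {S,T0}  orig:{S}
  cell(2,2) c: {S,T0}  orig:{S}
  cell(0,1) bc: ∅
  cell(1,2) cc: {A}
  cell(0,2) bcc: {S}

Original NTs in T[0,2] deriving "bcc": ["S"]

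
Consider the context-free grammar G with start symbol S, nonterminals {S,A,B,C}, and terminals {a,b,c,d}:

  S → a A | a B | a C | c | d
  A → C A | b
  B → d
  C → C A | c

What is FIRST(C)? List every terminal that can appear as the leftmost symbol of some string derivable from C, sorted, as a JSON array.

FIRST sets, iterate to fixpoint:
[1]
  A via A→b: +{b}
  B via B→d: +{d}
  C via C→c: +{c}
  S via S→a A: +{a}
  S via S→c: +{c}
  S via S→d: +{d}
  FIRST(S)={a,c,d}  FIRST(A)={b}  FIRST(B)={d}  FIRST(C)={c}
[2]
  A via A→C A: +{c}
  FIRST(S)={a,c,d}  FIRST(A)={b,c}  FIRST(B)={d}  FIRST(C)={c}
[3] — fixpoint
  FIRST(S)={a,c,d}  FIRST(A)={b,c}  FIRST(B)={d}  FIRST(C)={c}

FIRST(C) = ["c"]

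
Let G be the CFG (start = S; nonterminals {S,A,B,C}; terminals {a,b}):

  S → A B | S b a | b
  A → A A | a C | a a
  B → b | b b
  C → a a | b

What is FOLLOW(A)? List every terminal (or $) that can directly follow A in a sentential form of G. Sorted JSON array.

Compute FIRST by fixpoint:
round 1:
  A via A→a C: +{a}
  B via B→b: +{b}
  C via C→a a: +{a}
  C via C→b: +{b}
  S via S→A B: +{a}
  S via S→b: +{b}
  FIRST[S]={a,b}  FIRST[A]={a}  FIRST[B]={b}  FIRST[C]={a,b}
round 2: done
  FIRST[S]={a,b}  FIRST[A]={a}  FIRST[B]={b}  FIRST[C]={a,b}

Compute FOLLOW by fixpoint:
FOLLOW(S) := {$}
round 1:
  A→A A: FOLLOW(A) ⊇ FIRST(A) = {a}; new: +{a}
  A→a C: FOLLOW(C) ⊇ FOLLOW(A) ⊇ {a}; new: +{a}
  S→A B: FOLLOW(A) ⊇ FIRST(B) = {b}; new: +{b}
  S→A B: FOLLOW(B) ⊇ FOLLOW(S) ⊇ {$}; new: +{$}
  S→S b a: FOLLOW(S) ⊇ FIRST(b) = {b}; new: +{b}
  FOLLOW(S)={$,b}  FOLLOW(A)={a,b}  FOLLOW(B)={$}  FOLLOW(C)={a}
round 2:
  A→a C: FOLLOW(C) ⊇ FOLLOW(A) ⊇ {a,b}; new: +{b}
  S→A B: FOLLOW(B) ⊇ FOLLOW(S) ⊇ {$,b}; new: +{b}
  FOLLOW(S)={$,b}  FOLLOW(A)={a,b}  FOLLOW(B)={$,b}  FOLLOW(C)={a,b}
round 3: (no change)
  FOLLOW(S)={$,b}  FOLLOW(A)={a,b}  FOLLOW(B)={$,b}  FOLLOW(C)={a,b}

FOLLOW(A) = ["a", "b"]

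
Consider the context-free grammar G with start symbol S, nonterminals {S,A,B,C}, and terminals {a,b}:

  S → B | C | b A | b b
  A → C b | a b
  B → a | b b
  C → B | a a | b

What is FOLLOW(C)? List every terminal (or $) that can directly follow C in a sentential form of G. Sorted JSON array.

FIRST sets, iterate to fixpoint:
round 1:
  A via A→a b: +{a}
  B via B→a: +{a}
  B via B→b b: +{b}
  C via C→B: +{a,b}
  S via S→B: +{a,b}
  FIRST(S)={a,b}  FIRST(A)={a}  FIRST(B)={a,b}  FIRST(C)={a,b}
round 2:
  A via A→C b: +{b}
  FIRST(S)={a,b}  FIRST(A)={a,b}  FIRST(B)={a,b}  FIRST(C)={a,b}
round 3: (no change)
  FIRST(S)={a,b}  FIRST(A)={a,b}  FIRST(B)={a,b}  FIRST(C)={a,b}

FOLLOW sets:
initialize: $ ∈ FOLLOW(S)
round 1:
  A→C b: FOLLOW(C) ⊇ FIRST(b) = {b}; new: +{b}
  C→B: FOLLOW(B) ⊇ FOLLOW(C) ⊇ {b}; new: +{b}
  S→B: FOLLOW(B) ⊇ FOLLOW(S) ⊇ {$}; new: +{$}
  S→C: FOLLOW(C) ⊇ FOLLOW(S) ⊇ {$}; new: +{$}
  S→b A: FOLLOW(A) ⊇ FOLLOW(S) ⊇ {$}; new: +{$}
  FOLLOW[S]={$}  FOLLOW[A]={$}  FOLLOW[B]={$,b}  FOLLOW[C]={$,b}
round 2: (stable)
  FOLLOW[S]={$}  FOLLOW[A]={$}  FOLLOW[B]={$,b}  FOLLOW[C]={$,b}

FOLLOW(C) = ["$", "b"]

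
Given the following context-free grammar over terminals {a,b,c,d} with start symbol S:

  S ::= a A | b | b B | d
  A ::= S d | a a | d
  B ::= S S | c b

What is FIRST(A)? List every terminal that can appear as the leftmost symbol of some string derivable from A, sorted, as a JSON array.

FIRST sets, iterate to fixpoint:
iter 1:
  A via A→a a: +{a}
  A via A→d: +{d}
  B via B→c b: +{c}
  S via S→a A: +{a}
  S via S→b: +{b}
  S via S→d: +{d}
  FIRST[S]={a,b,d}  FIRST[A]={a,d}  FIRST[B]={c}
iter 2:
  A via A→S d: +{b}
  B via B→S S: +{a,b,d}
  FIRST[S]={a,b,d}  FIRST[A]={a,b,d}  FIRST[B]={a,b,c,d}
iter 3: done
  FIRST[S]={a,b,d}  FIRST[A]={a,b,d}  FIRST[B]={a,b,c,d}

FIRST(A) = ["a", "b", "d"]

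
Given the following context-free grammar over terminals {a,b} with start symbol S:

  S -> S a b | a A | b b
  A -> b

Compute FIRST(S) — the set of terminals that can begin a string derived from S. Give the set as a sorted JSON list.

FIRST iteration:
round 1:
  A via A→b: +{b}
  S via S→a A: +{a}
  S via S→b b: +{b}
  S: {a,b}  A: {b}
round 2: — fixpoint
  S: {a,b}  A: {b}

FIRST(S) = ["a", "b"]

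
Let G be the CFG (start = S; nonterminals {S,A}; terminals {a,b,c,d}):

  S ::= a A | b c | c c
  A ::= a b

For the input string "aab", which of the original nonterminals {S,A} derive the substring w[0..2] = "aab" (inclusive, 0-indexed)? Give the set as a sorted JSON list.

CNF form of G:
  S -> T0 A | T1 T2 | T2 T2
  A -> T0 T1
  T0 -> a
  T1 -> b
  T2 -> c

Fill CYK table bottom-up (cells [i..j] with 0 ≤ i ≤ j ≤ 2 only):
  [0..0]={T0}  "a"  orig:{}
  [1..1]={T0}  "a"  orig:{}
  [2..2]={T1}  "b"  orig:{}
  [0..1]=∅  "aa"
  [1..2]={A}  "ab"
  [0..2]={S}  "aab"

Original NTs in T[0,2] deriving "aab": ["S"]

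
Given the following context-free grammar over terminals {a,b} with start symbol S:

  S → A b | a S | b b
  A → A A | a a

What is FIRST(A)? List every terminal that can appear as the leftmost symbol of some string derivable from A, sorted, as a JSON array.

FIRST iteration:
iter 1:
  A via A→a a: +{a}
  S via S→A b: +{a}
  S via S→b b: +{b}
  FIRST[S]={a,b}  FIRST[A]={a}
iter 2: — fixpoint
  FIRST[S]={a,b}  FIRST[A]={a}

FIRST(A) = ["a"]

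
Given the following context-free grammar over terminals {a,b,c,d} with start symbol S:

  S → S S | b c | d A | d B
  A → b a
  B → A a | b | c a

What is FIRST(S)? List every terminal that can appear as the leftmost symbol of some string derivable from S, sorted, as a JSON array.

Compute FIRST by fixpoint:
pass 1:
  A via A→b a: +{b}
  B via B→A a: +{b}
  B via B→c a: +{c}
  S via S→b c: +{b}
  S via S→d A: +{d}
  S: {b,d}  A: {b}  B: {b,c}
pass 2: (no change)
  S: {b,d}  A: {b}  B: {b,c}

FIRST(S) = ["b", "d"]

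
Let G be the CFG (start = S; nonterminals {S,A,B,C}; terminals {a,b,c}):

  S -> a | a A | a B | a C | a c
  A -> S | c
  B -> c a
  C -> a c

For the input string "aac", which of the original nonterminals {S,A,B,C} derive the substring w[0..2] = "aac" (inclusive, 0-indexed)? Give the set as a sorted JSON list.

Convert to CNF:
  S -> T0 A | T0 B | T0 C | T0 T1 | a
  A -> T0 A | T0 B | T0 C | T0 T1 | a | c
  B -> T1 T0
  C -> T0 T1
  T0 -> a
  T1 -> c

Fill CYK table bottom-up — only the sub-triangle for w[0..2]:
  T[0,0] 'a' = {A,S,T0}  orig:{A,S}
  T[1,1] 'a' = {A,S,T0}  orig:{A,S}
  T[2,2] 'c' = {A,T1}  orig:{A}
  T[0,1] 'aa' = {A,S}
  T[1,2] 'ac' = {A,C,S}
  T[0,2] 'aac' = {A,S}

Original NTs in T[0,2] deriving "aac": ["A", "S"]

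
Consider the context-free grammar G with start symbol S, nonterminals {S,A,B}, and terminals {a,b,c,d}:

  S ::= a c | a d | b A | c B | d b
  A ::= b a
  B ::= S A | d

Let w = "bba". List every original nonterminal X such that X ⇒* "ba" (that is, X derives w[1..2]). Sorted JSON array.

Convert to CNF:
  S -> T0 A | T1 T2 | T1 T3 | T2 B | T3 T0
  A -> T0 T1
  B -> S A | d
  T0 -> b
  T1 -> a
  T2 -> c
  T3 -> d

CYK fill (cells [i..j] with 1 ≤ i ≤ j ≤ 2 only):
  cell(1,1) b: {T0}  orig:{}
  cell(2,2) a: {T1}  orig:{}
  cell(1,2) ba: {A}

Original NTs in T[1,2] deriving "ba": ["A"]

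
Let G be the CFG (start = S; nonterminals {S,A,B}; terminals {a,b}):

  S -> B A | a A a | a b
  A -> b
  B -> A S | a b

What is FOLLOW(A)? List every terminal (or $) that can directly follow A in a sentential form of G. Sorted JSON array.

FIRST sets, iterate to fixpoint:
[1]
  A via A→b: +{b}
  B via B→A S: +{b}
  B via B→a b: +{a}
  S via S→B A: +{a,b}
  FIRST[S]={a,b}  FIRST[A]={b}  FIRST[B]={a,b}
[2] — fixpoint
  FIRST[S]={a,b}  FIRST[A]={b}  FIRST[B]={a,b}

FOLLOW sets:
FOLLOW(S) := {$}
iter 1:
  B→A S: FOLLOW(A) ⊇ FIRST(S) = {a,b}; new: +{a,b}
  S→B A: FOLLOW(B) ⊇ FIRST(A) = {b}; new: +{b}
  S→B A: FOLLOW(A) ⊇ FOLLOW(S) ⊇ {$}; new: +{$}
  FOLLOW[S]={$}  FOLLOW[A]={$,a,b}  FOLLOW[B]={b}
iter 2:
  B→A S: FOLLOW(S) ⊇ FOLLOW(B) ⊇ {b}; new: +{b}
  FOLLOW[S]={$,b}  FOLLOW[A]={$,a,b}  FOLLOW[B]={b}
iter 3: (no change)
  FOLLOW[S]={$,b}  FOLLOW[A]={$,a,b}  FOLLOW[B]={b}

FOLLOW(A) = ["$", "a", "b"]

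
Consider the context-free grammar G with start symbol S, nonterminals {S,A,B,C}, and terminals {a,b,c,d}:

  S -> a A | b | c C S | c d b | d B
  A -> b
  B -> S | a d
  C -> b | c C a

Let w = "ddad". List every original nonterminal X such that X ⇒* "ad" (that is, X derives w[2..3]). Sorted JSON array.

Convert to CNF:
  S -> T0 A | T1 B | T2 X7 | T2 X8 | b
  A -> b
  B -> T0 A | T0 T1 | T1 B | T2 X4 | T2 X5 | b
  C -> T2 X6 | b
  T0 -> a
  T1 -> d
  T2 -> c
  T3 -> b
  X4 -> C S
  X5 -> T1 T3
  X6 -> C T0
  X7 -> C S
  X8 -> T1 T3

Fill CYK table bottom-up (cells [i..j] with 2 ≤ i ≤ j ≤ 3 only):
  T[2,2] 'a' = {T0}  orig:{}
  T[3,3] 'd' = {T1}  orig:{}
  T[2,3] 'ad' = {B}

Original NTs in T[2,3] deriving "ad": ["B"]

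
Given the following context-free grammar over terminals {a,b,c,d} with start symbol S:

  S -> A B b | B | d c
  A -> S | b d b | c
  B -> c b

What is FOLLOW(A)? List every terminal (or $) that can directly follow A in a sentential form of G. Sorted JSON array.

Compute FIRST by fixpoint:
pass 1:
  A via A→b d b: +{b}
  A via A→c: +{c}
  B via B→c b: +{c}
  S via S→A B b: +{b,c}
  S via S→d c: +{d}
  S: {b,c,d}  A: {b,c}  B: {c}
pass 2:
  A via A→S: +{d}
  S: {b,c,d}  A: {b,c,d}  B: {c}
pass 3: (stable)
  S: {b,c,d}  A: {b,c,d}  B: {c}

FOLLOW iteration:
initialize: $ ∈ FOLLOW(S)
pass 1:
  S→A B b: FOLLOW(A) ⊇ FIRST(B) = {c}; new: +{c}
  S→A B b: FOLLOW(B) ⊇ FIRST(b) = {b}; new: +{b}
  S→B: FOLLOW(B) ⊇ FOLLOW(S) ⊇ {$}; new: +{$}
  S: {$}  A: {c}  B: {$,b}
pass 2:
  A→S: FOLLOW(S) ⊇ FOLLOW(A) ⊇ {c}; new: +{c}
  S→B: FOLLOW(B) ⊇ FOLLOW(S) ⊇ {$,c}; new: +{c}
  S: {$,c}  A: {c}  B: {$,b,c}
pass 3: done
  S: {$,c}  A: {c}  B: {$,b,c}

FOLLOW(A) = ["c"]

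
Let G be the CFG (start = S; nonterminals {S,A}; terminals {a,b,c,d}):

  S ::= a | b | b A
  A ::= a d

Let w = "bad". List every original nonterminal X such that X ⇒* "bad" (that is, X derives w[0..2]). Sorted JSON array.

Convert to CNF:
  S -> T2 A | a | b
  A -> T0 T1
  T0 -> a
  T1 -> d
  T2 -> b

CYK fill, restricted to cells inside w[0..2]:
  [0..0]={S,T2}  "b"  orig:{S}
  [1..1]={S,T0}  "a"  orig:{S}
  [2..2]={T1}  "d"  orig:{}
  [0..1]=∅  "ba"
  [1..2]={A}  "ad"
  [0..2]={S}  "bad"

Original NTs in T[0,2] deriving "bad": ["S"]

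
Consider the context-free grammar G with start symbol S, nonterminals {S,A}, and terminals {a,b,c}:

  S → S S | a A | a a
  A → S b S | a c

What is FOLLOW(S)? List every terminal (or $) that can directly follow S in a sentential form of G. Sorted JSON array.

FIRST sets, iterate to fixpoint:
iter 1:
  A via A→a c: +{a}
  S via S→a A: +{a}
  FIRST[S]={a}  FIRST[A]={a}
iter 2: done
  FIRST[S]={a}  FIRST[A]={a}

FOLLOW iteration:
FOLLOW(S) := {$}
[1]
  A→S b S: FOLLOW(S) ⊇ FIRST(b) = {b}; new: +{b}
  S→S S: FOLLOW(S) ⊇ FIRST(S) = {a}; new: +{a}
  S→a A: FOLLOW(A) ⊇ FOLLOW(S) ⊇ {$,a,b}; new: +{$,a,b}
  S: {$,a,b}  A: {$,a,b}
[2] (no change)
  S: {$,a,b}  A: {$,a,b}

FOLLOW(S) = ["$", "a", "b"]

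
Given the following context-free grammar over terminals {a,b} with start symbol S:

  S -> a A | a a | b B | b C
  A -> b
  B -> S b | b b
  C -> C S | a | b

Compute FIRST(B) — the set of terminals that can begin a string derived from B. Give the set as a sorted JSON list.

FIRST iteration:
pass 1:
  A via A→b: +{b}
  B via B→b b: +{b}
  C via C→a: +{a}
  C via C→b: +{b}
  S via S→a A: +{a}
  S via S→b B: +{b}
  S: {a,b}  A: {b}  B: {b}  C: {a,b}
pass 2:
  B via B→S b: +{a}
  S: {a,b}  A: {b}  B: {a,b}  C: {a,b}
pass 3: (stable)
  S: {a,b}  A: {b}  B: {a,b}  C: {a,b}

FIRST(B) = ["a", "b"]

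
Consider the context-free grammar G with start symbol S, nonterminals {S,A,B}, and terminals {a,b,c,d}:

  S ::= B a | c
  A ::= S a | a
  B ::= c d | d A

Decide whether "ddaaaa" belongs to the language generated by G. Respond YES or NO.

Convert to CNF:
  S -> B T0 | c
  A -> S T0 | a
  B -> T1 T2 | T2 A
  T0 -> a
  T1 -> c
  T2 -> d

CYK table (by increasing span):
  cell(0,0) d: {T2}  orig:{}
  cell(1,1) d: {T2}  orig:{}
  cell(2,2) a: {A,T0}  orig:{A}
  cell(3,3) a: {A,T0}  orig:{A}
  cell(4,4) a: {A,T0}  orig:{A}
  cell(5,5) a: {A,T0}  orig:{A}
  cell(0,1) dd: ∅
  cell(1,2) da: {B}
  cell(2,3) aa: ∅
  cell(3,4) aa: ∅
  cell(4,5) aa: ∅
  cell(0,2) dda: ∅
  cell(1,3) daa: {S}
  cell(2,4) aaa: ∅
  cell(3,5) aaa: ∅
  cell(0,3) ddaa: ∅
  cell(1,4) daaa: {A}
  cell(2,5) aaaa: ∅
  cell(0,4) ddaaa: {B}
  cell(1,5) daaaa: ∅
  cell(0,5) ddaaaa: {S}

S ∈ T[0,5] ⇒ YES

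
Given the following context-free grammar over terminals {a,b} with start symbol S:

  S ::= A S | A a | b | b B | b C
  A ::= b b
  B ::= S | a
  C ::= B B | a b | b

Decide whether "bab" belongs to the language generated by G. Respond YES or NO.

Convert to CNF:
  S -> A S | A T1 | T0 B | T0 C | b
  A -> T0 T0
  B -> A S | A T1 | T0 B | T0 C | a | b
  C -> B B | T1 T0 | b
  T0 -> b
  T1 -> a

CYK fill:
  [0..0]={B,C,S,T0}  "b"  orig:{B,C,S}
  [1..1]={B,T1}  "a"  orig:{B}
  [2..2]={B,C,S,T0}  "b"  orig:{B,C,S}
  [0..1]={B,C,S}  "ba"
  [1..2]={C}  "ab"
  [0..2]={B,C,S}  "bab"

S ∈ T[0,2] ⇒ YES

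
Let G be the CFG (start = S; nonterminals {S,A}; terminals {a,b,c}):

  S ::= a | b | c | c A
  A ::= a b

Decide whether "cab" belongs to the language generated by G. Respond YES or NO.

Convert to CNF:
  S -> T2 A | a | b | c
  A -> T0 T1
  T0 -> a
  T1 -> b
  T2 -> c

CYK table (by increasing span):
  [0..0]={S,T2}  "c"  orig:{S}
  [1..1]={S,T0}  "a"  orig:{S}
  [2..2]={S,T1}  "b"  orig:{S}
  [0..1]=∅  "ca"
  [1..2]={A}  "ab"
  [0..2]={S}  "cab"

S ∈ T[0,2] ⇒ YES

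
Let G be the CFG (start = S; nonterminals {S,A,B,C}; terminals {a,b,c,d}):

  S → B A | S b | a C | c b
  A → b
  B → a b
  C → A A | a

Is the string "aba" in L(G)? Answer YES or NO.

CNF form of G:
  S -> B A | S T1 | T0 C | T2 T1
  A -> b
  B -> T0 T1
  C -> A A | a
  T0 -> a
  T1 -> b
  T2 -> c

CYK table (by increasing span):
  T[0,0] 'a' = {C,T0}  orig:{C}
  T[1,1] 'b' = {A,T1}  orig:{A}
  T[2,2] 'a' = {C,T0}  orig:{C}
  T[0,1] 'ab' = {B}
  T[1,2] 'ba' = ∅
  T[0,2] 'aba' = ∅

S ∉ T[0,2] ⇒ NO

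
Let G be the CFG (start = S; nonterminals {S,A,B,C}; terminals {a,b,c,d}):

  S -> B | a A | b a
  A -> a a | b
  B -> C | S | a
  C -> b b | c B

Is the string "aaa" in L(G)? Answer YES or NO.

CNF form of G:
  S -> T0 A | T1 T0 | T1 T1 | T2 B | a
  A -> T0 T0 | b
  B -> T0 A | T1 T0 | T1 T1 | T2 B | a
  C -> T1 T1 | T2 B
  T0 -> a
  T1 -> b
  T2 -> c

Fill CYK table bottom-up:
  [0..0]={B,S,T0}  "a"  orig:{B,S}
  [1..1]={B,S,T0}  "a"  orig:{B,S}
  [2..2]={B,S,T0}  "a"  orig:{B,S}
  [0..1]={A}  "aa"
  [1..2]={A}  "aa"
  [0..2]={B,S}  "aaa"

S ∈ T[0,2] ⇒ YES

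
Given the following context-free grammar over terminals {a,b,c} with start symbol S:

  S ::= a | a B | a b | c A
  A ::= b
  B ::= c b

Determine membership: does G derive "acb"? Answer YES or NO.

CNF form of G:
  S -> T0 A | T2 B | T2 T1 | a
  A -> b
  B -> T0 T1
  T0 -> c
  T1 -> b
  T2 -> a

CYK table (by increasing span):
  [0..0]={S,T2}  "a"  orig:{S}
  [1..1]={T0}  "c"  orig:{}
  [2..2]={A,T1}  "b"  orig:{A}
  [0..1]=∅  "ac"
  [1..2]={B,S}  "cb"
  [0..2]={S}  "acb"

S ∈ T[0,2] ⇒ YES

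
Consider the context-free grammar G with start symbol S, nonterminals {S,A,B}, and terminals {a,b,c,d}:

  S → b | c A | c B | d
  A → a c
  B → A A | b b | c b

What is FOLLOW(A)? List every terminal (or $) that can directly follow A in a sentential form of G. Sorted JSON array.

FIRST iteration:
pass 1:
  A via A→a c: +{a}
  B via B→A A: +{a}
  B via B→b b: +{b}
  B via B→c b: +{c}
  S via S→b: +{b}
  S via S→c A: +{c}
  S via S→d: +{d}
  FIRST(S)={b,c,d}  FIRST(A)={a}  FIRST(B)={a,b,c}
pass 2: done
  FIRST(S)={b,c,d}  FIRST(A)={a}  FIRST(B)={a,b,c}

FOLLOW sets:
initialize: $ ∈ FOLLOW(S)
iter 1:
  B→A A: FOLLOW(A) ⊇ FIRST(A) = {a}; new: +{a}
  S→c A: FOLLOW(A) ⊇ FOLLOW(S) ⊇ {$}; new: +{$}
  S→c B: FOLLOW(B) ⊇ FOLLOW(S) ⊇ {$}; new: +{$}
  FOLLOW[S]={$}  FOLLOW[A]={$,a}  FOLLOW[B]={$}
iter 2: (no change)
  FOLLOW[S]={$}  FOLLOW[A]={$,a}  FOLLOW[B]={$}

FOLLOW(A) = ["$", "a"]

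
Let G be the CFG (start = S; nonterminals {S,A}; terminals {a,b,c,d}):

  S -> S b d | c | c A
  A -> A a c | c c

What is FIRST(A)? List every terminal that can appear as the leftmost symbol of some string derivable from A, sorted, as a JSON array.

FIRST sets, iterate to fixpoint:
round 1:
  A via A→c c: +{c}
  S via S→c: +{c}
  S: {c}  A: {c}
round 2: (no change)
  S: {c}  A: {c}

FIRST(A) = ["c"]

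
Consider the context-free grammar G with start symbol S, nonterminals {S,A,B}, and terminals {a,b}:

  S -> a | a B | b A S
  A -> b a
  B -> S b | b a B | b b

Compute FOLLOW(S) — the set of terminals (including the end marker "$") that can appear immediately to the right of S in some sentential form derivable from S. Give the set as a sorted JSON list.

FIRST iteration:
round 1:
  A via A→b a: +{b}
  B via B→b a B: +{b}
  S via S→a: +{a}
  S via S→b A S: +{b}
  FIRST(S)={a,b}  FIRST(A)={b}  FIRST(B)={b}
round 2:
  B via B→S b: +{a}
  FIRST(S)={a,b}  FIRST(A)={b}  FIRST(B)={a,b}
round 3: done
  FIRST(S)={a,b}  FIRST(A)={b}  FIRST(B)={a,b}

FOLLOW sets:
seed FOLLOW(S) with $
round 1:
  B→S b: FOLLOW(S) ⊇ FIRST(b) = {b}; new: +{b}
  S→a B: FOLLOW(B) ⊇ FOLLOW(S) ⊇ {$,b}; new: +{$,b}
  S→b A S: FOLLOW(A) ⊇ FIRST(S) = {a,b}; new: +{a,b}
  S: {$,b}  A: {a,b}  B: {$,b}
round 2: done
  S: {$,b}  A: {a,b}  B: {$,b}

FOLLOW(S) = ["$", "b"]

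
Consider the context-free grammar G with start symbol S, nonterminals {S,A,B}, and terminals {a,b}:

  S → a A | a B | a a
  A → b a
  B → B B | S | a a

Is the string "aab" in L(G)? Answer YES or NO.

Convert to CNF:
  S -> T1 A | T1 B | T1 T1
  A -> T0 T1
  B -> B B | T1 A | T1 B | T1 T1
  T0 -> b
  T1 -> a

CYK table (by increasing span):
  cell(0,0) a: {T1}  orig:{}
  cell(1,1) a: {T1}  orig:{}
  cell(2,2) b: {T0}  orig:{}
  cell(0,1) aa: {B,S}
  cell(1,2) ab: ∅
  cell(0,2) aab: ∅

S ∉ T[0,2] ⇒ NO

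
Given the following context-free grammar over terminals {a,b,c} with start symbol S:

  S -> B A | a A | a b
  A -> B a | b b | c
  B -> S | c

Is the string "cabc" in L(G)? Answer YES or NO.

Convert to CNF:
  S -> B A | T0 A | T0 T1
  A -> B T0 | T1 T1 | c
  B -> B A | T0 A | T0 T1 | c
  T0 -> a
  T1 -> b

CYK fill:
  cell(0,0) c: {A,B}
  cell(1,1) a: {T0}  orig:{}
  cell(2,2) b: {T1}  orig:{}
  cell(3,3) c: {A,B}
  cell(0,1) ca: {A}
  cell(1,2) ab: {B,S}
  cell(2,3) bc: ∅
  cell(0,2) cab: ∅
  cell(1,3) abc: {B,S}
  cell(0,3) cabc: ∅

S ∉ T[0,3] ⇒ NO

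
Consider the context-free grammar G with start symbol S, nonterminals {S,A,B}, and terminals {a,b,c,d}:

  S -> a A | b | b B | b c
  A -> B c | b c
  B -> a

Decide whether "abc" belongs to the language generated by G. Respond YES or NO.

CNF form of G:
  S -> T1 B | T1 T0 | T2 A | b
  A -> B T0 | T1 T0
  B -> a
  T0 -> c
  T1 -> b
  T2 -> a

CYK table (by increasing span):
  T[0,0] 'a' = {B,T2}  orig:{B}
  T[1,1] 'b' = {S,T1}  orig:{S}
  T[2,2] 'c' = {T0}  orig:{}
  T[0,1] 'ab' = ∅
  T[1,2] 'bc' = {A,S}
  T[0,2] 'abc' = {S}

S ∈ T[0,2] ⇒ YES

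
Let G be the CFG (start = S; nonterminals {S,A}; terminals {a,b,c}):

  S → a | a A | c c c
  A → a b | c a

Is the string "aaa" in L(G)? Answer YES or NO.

Convert to CNF:
  S -> T0 A | T2 X3 | a
  A -> T0 T1 | T2 T0
  T0 -> a
  T1 -> b
  T2 -> c
  X3 -> T2 T2

CYK fill:
  [0..0]={S,T0}  "a"  orig:{S}
  [1..1]={S,T0}  "a"  orig:{S}
  [2..2]={S,T0}  "a"  orig:{S}
  [0..1]=∅  "aa"
  [1..2]=∅  "aa"
  [0..2]=∅  "aaa"

S ∉ T[0,2] ⇒ NO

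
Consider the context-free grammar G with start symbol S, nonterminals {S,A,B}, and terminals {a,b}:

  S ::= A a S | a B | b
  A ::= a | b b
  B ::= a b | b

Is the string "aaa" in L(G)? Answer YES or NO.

CNF form of G:
  S -> A X2 | T1 B | b
  A -> T0 T0 | a
  B -> T1 T0 | b
  T0 -> b
  T1 -> a
  X2 -> T1 S

CYK fill:
  T[0,0] 'a' = {A,T1}  orig:{A}
  T[1,1] 'a' = {A,T1}  orig:{A}
  T[2,2] 'a' = {A,T1}  orig:{A}
  T[0,1] 'aa' = ∅
  T[1,2] 'aa' = ∅
  T[0,2] 'aaa' = ∅

S ∉ T[0,2] ⇒ NO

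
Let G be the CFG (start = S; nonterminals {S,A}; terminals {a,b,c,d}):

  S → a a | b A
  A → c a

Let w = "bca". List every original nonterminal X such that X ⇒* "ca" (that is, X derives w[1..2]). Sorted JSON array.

Convert to CNF:
  S -> T1 T1 | T2 A
  A -> T0 T1
  T0 -> c
  T1 -> a
  T2 -> b

CYK fill (cells [i..j] with 1 ≤ i ≤ j ≤ 2 only):
  T[1,1] 'c' = {T0}  orig:{}
  T[2,2] 'a' = {T1}  orig:{}
  T[1,2] 'ca' = {A}

Original NTs in T[1,2] deriving "ca": ["A"]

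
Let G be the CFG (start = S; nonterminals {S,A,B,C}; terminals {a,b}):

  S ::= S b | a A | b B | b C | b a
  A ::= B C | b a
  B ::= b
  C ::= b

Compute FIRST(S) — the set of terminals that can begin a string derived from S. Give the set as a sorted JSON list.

FIRST sets, iterate to fixpoint:
round 1:
  A via A→b a: +{b}
  B via B→b: +{b}
  C via C→b: +{b}
  S via S→a A: +{a}
  S via S→b B: +{b}
  FIRST(S)={a,b}  FIRST(A)={b}  FIRST(B)={b}  FIRST(C)={b}
round 2: — fixpoint
  FIRST(S)={a,b}  FIRST(A)={b}  FIRST(B)={b}  FIRST(C)={b}

FIRST(S) = ["a", "b"]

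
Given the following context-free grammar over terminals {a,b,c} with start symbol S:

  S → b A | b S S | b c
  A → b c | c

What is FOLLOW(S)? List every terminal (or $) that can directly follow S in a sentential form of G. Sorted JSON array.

Compute FIRST by fixpoint:
pass 1:
  A via A→b c: +{b}
  A via A→c: +{c}
  S via S→b A: +{b}
  FIRST(S)={b}  FIRST(A)={b,c}
pass 2: (stable)
  FIRST(S)={b}  FIRST(A)={b,c}

Compute FOLLOW by fixpoint:
initialize: $ ∈ FOLLOW(S)
pass 1:
  S→b A: FOLLOW(A) ⊇ FOLLOW(S) ⊇ {$}; new: +{$}
  S→b S S: FOLLOW(S) ⊇ FIRST(S) = {b}; new: +{b}
  S: {$,b}  A: {$}
pass 2:
  S→b A: FOLLOW(A) ⊇ FOLLOW(S) ⊇ {$,b}; new: +{b}
  S: {$,b}  A: {$,b}
pass 3: done
  S: {$,b}  A: {$,b}

FOLLOW(S) = ["$", "b"]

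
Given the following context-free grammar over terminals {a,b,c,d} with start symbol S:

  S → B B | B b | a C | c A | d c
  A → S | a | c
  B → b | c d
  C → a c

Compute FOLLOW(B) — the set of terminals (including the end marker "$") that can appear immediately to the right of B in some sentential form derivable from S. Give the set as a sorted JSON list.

FIRST sets, iterate to fixpoint:
iter 1:
  A via A→a: +{a}
  A via A→c: +{c}
  B via B→b: +{b}
  B via B→c d: +{c}
  C via C→a c: +{a}
  S via S→B B: +{b,c}
  S via S→a C: +{a}
  S via S→d c: +{d}
  S: {a,b,c,d}  A: {a,c}  B: {b,c}  C: {a}
iter 2:
  A via A→S: +{b,d}
  S: {a,b,c,d}  A: {a,b,c,d}  B: {b,c}  C: {a}
iter 3: (stable)
  S: {a,b,c,d}  A: {a,b,c,d}  B: {b,c}  C: {a}

Compute FOLLOW by fixpoint:
initialize: $ ∈ FOLLOW(S)
[1]
  S→B B: FOLLOW(B) ⊇ FIRST(B) = {b,c}; new: +{b,c}
  S→B B: FOLLOW(B) ⊇ FOLLOW(S) ⊇ {$}; new: +{$}
  S→a C: FOLLOW(C) ⊇ FOLLOW(S) ⊇ {$}; new: +{$}
  S→c A: FOLLOW(A) ⊇ FOLLOW(S) ⊇ {$}; new: +{$}
  S: {$}  A: {$}  B: {$,b,c}  C: {$}
[2] done
  S: {$}  A: {$}  B: {$,b,c}  C: {$}

FOLLOW(B) = ["$", "b", "c"]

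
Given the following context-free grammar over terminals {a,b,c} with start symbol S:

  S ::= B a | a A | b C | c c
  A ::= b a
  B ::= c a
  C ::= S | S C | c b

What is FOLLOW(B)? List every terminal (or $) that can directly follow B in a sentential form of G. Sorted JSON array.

FIRST sets, iterate to fixpoint:
pass 1:
  A via A→b a: +{b}
  B via B→c a: +{c}
  C via C→c b: +{c}
  S via S→B a: +{c}
  S via S→a A: +{a}
  S via S→b C: +{b}
  S: {a,b,c}  A: {b}  B: {c}  C: {c}
pass 2:
  C via C→S: +{a,b}
  S: {a,b,c}  A: {b}  B: {c}  C: {a,b,c}
pass 3: (no change)
  S: {a,b,c}  A: {b}  B: {c}  C: {a,b,c}

FOLLOW sets:
FOLLOW(S) := {$}
pass 1:
  C→S C: FOLLOW(S) ⊇ FIRST(C) = {a,b,c}; new: +{a,b,c}
  S→B a: FOLLOW(B) ⊇ FIRST(a) = {a}; new: +{a}
  S→a A: FOLLOW(A) ⊇ FOLLOW(S) ⊇ {$,a,b,c}; new: +{$,a,b,c}
  S→b C: FOLLOW(C) ⊇ FOLLOW(S) ⊇ {$,a,b,c}; new: +{$,a,b,c}
  FOLLOW[S]={$,a,b,c}  FOLLOW[A]={$,a,b,c}  FOLLOW[B]={a}  FOLLOW[C]={$,a,b,c}
pass 2: — fixpoint
  FOLLOW[S]={$,a,b,c}  FOLLOW[A]={$,a,b,c}  FOLLOW[B]={a}  FOLLOW[C]={$,a,b,c}

FOLLOW(B) = ["a"]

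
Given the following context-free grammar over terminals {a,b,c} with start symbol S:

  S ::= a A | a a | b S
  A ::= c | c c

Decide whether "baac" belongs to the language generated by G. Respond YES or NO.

Convert to CNF:
  S -> T1 A | T1 T1 | T2 S
  A -> T0 T0 | c
  T0 -> c
  T1 -> a
  T2 -> b

CYK table (by increasing span):
  [0..0]={T2}  "b"  orig:{}
  [1..1]={T1}  "a"  orig:{}
  [2..2]={T1}  "a"  orig:{}
  [3..3]={A,T0}  "c"  orig:{A}
  [0..1]=∅  "ba"
  [1..2]={S}  "aa"
  [2..3]={S}  "ac"
  [0..2]={S}  "baa"
  [1..3]=∅  "aac"
  [0..3]=∅  "baac"

S ∉ T[0,3] ⇒ NO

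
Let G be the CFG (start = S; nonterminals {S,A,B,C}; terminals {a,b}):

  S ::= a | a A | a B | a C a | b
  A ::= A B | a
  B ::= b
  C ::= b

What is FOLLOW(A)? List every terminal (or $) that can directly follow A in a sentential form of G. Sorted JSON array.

FIRST sets, iterate to fixpoint:
iter 1:
  A via A→a: +{a}
  B via B→b: +{b}
  C via C→b: +{b}
  S via S→a: +{a}
  S via S→b: +{b}
  S: {a,b}  A: {a}  B: {b}  C: {b}
iter 2: done
  S: {a,b}  A: {a}  B: {b}  C: {b}

Compute FOLLOW by fixpoint:
FOLLOW(S) := {$}
iter 1:
  A→A B: FOLLOW(A) ⊇ FIRST(B) = {b}; new: +{b}
  A→A B: FOLLOW(B) ⊇ FOLLOW(A) ⊇ {b}; new: +{b}
  S→a A: FOLLOW(A) ⊇ FOLLOW(S) ⊇ {$}; new: +{$}
  S→a B: FOLLOW(B) ⊇ FOLLOW(S) ⊇ {$}; new: +{$}
  S→a C a: FOLLOW(C) ⊇ FIRST(a) = {a}; new: +{a}
  FOLLOW[S]={$}  FOLLOW[A]={$,b}  FOLLOW[B]={$,b}  FOLLOW[C]={a}
iter 2: (stable)
  FOLLOW[S]={$}  FOLLOW[A]={$,b}  FOLLOW[B]={$,b}  FOLLOW[C]={a}

FOLLOW(A) = ["$", "b"]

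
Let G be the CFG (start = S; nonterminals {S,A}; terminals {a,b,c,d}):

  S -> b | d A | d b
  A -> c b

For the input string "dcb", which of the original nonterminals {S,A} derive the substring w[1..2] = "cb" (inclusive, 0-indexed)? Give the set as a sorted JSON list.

Convert to CNF:
  S -> T2 A | T2 T1 | b
  A -> T0 T1
  T0 -> c
  T1 -> b
  T2 -> d

CYK table (by increasing span) (cells [i..j] with 1 ≤ i ≤ j ≤ 2 only):
  [1..1]={T0}  "c"  orig:{}
  [2..2]={S,T1}  "b"  orig:{S}
  [1..2]={A}  "cb"

Original NTs in T[1,2] deriving "cb": ["A"]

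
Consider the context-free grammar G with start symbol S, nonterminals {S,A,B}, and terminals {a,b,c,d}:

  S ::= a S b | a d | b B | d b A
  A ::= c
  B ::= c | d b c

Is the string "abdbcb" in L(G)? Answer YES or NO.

Convert to CNF:
  S -> T0 X6 | T1 B | T3 T0 | T3 X5
  A -> c
  B -> T0 X4 | c
  T0 -> d
  T1 -> b
  T2 -> c
  T3 -> a
  X4 -> T1 T2
  X5 -> S T1
  X6 -> T1 A

CYK fill:
  T[0,0] 'a' = {T3}  orig:{}
  T[1,1] 'b' = {T1}  orig:{}
  T[2,2] 'd' = {T0}  orig:{}
  T[3,3] 'b' = {T1}  orig:{}
  T[4,4] 'c' = {A,B,T2}  orig:{A,B}
  T[5,5] 'b' = {T1}  orig:{}
  T[0,1] 'ab' = ∅
  T[1,2] 'bd' = ∅
  T[2,3] 'db' = ∅
  T[3,4] 'bc' = {S,X4,X6}  orig:{S}
  T[4,5] 'cb' = ∅
  T[0,2] 'abd' = ∅
  T[1,3] 'bdb' = ∅
  T[2,4] 'dbc' = {B,S}
  T[3,5] 'bcb' = {X5}  orig:{}
  T[0,3] 'abdb' = ∅
  T[1,4] 'bdbc' = {S}
  T[2,5] 'dbcb' = {X5}  orig:{}
  T[0,4] 'abdbc' = ∅
  T[1,5] 'bdbcb' = {X5}  orig:{}
  T[0,5] 'abdbcb' = {S}

S ∈ T[0,5] ⇒ YES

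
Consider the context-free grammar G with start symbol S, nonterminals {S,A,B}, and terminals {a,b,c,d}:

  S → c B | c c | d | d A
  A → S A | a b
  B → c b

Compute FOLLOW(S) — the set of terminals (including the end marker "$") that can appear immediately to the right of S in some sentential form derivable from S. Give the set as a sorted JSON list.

Compute FIRST by fixpoint:
[1]
  A via A→a b: +{a}
  B via B→c b: +{c}
  S via S→c B: +{c}
  S via S→d: +{d}
  S: {c,d}  A: {a}  B: {c}
[2]
  A via A→S A: +{c,d}
  S: {c,d}  A: {a,c,d}  B: {c}
[3] (no change)
  S: {c,d}  A: {a,c,d}  B: {c}

Compute FOLLOW by fixpoint:
seed FOLLOW(S) with $
iter 1:
  A→S A: FOLLOW(S) ⊇ FIRST(A) = {a,c,d}; new: +{a,c,d}
  S→c B: FOLLOW(B) ⊇ FOLLOW(S) ⊇ {$,a,c,d}; new: +{$,a,c,d}
  S→d A: FOLLOW(A) ⊇ FOLLOW(S) ⊇ {$,a,c,d}; new: +{$,a,c,d}
  FOLLOW[S]={$,a,c,d}  FOLLOW[A]={$,a,c,d}  FOLLOW[B]={$,a,c,d}
iter 2: (stable)
  FOLLOW[S]={$,a,c,d}  FOLLOW[A]={$,a,c,d}  FOLLOW[B]={$,a,c,d}

FOLLOW(S) = ["$", "a", "c", "d"]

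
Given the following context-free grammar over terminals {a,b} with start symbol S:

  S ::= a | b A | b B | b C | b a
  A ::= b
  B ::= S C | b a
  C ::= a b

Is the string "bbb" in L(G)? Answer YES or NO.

CNF form of G:
  S -> T0 A | T0 B | T0 C | T0 T1 | a
  A -> b
  B -> S C | T0 T1
  C -> T1 T0
  T0 -> b
  T1 -> a

CYK table (by increasing span):
  [0..0]={A,T0}  "b"  orig:{A}
  [1..1]={A,T0}  "b"  orig:{A}
  [2..2]={A,T0}  "b"  orig:{A}
  [0..1]={S}  "bb"
  [1..2]={S}  "bb"
  [0..2]=∅  "bbb"

S ∉ T[0,2] ⇒ NO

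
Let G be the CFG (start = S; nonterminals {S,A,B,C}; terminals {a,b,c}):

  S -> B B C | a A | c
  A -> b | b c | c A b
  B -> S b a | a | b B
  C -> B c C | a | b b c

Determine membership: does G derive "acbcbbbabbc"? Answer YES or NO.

CNF form of G:
  S -> B X7 | T2 A | c
  A -> T0 T1 | T1 X3 | b
  B -> S X4 | T0 B | a
  C -> B X5 | T0 X6 | a
  T0 -> b
  T1 -> c
  T2 -> a
  X3 -> A T0
  X4 -> T0 T2
  X5 -> T1 C
  X6 -> T0 T1
  X7 -> B C

Fill CYK table bottom-up:
  [0..0]={B,C,T2}  "a"  orig:{B,C}
  [1..1]={S,T1}  "c"  orig:{S}
  [2..2]={A,T0}  "b"  orig:{A}
  [3..3]={S,T1}  "c"  orig:{S}
  [4..4]={A,T0}  "b"  orig:{A}
  [5..5]={A,T0}  "b"  orig:{A}
  [6..6]={A,T0}  "b"  orig:{A}
  [7..7]={B,C,T2}  "a"  orig:{B,C}
  [8..8]={A,T0}  "b"  orig:{A}
  [9..9]={A,T0}  "b"  orig:{A}
  [10..10]={S,T1}  "c"  orig:{S}
  [0..1]=∅  "ac"
  [1..2]=∅  "cb"
  [2..3]={A,X6}  "bc"  orig:{A}
  [3..4]=∅  "cb"
  [4..5]={X3}  "bb"  orig:{}
  [5..6]={X3}  "bb"  orig:{}
  [6..7]={B,X4}  "ba"  orig:{B}
  [7..8]={S}  "ab"
  [8..9]={X3}  "bb"  orig:{}
  [9..10]={A,X6}  "bc"  orig:{A}
  [0..2]=∅  "acb"
  [1..3]=∅  "cbc"
  [2..4]={X3}  "bcb"  orig:{}
  [3..5]={A}  "cbb"
  [4..6]=∅  "bbb"
  [5..7]={B}  "bba"
  [6..8]=∅  "bab"
  [7..9]=∅  "abb"
  [8..10]={C}  "bbc"
  [0..3]=∅  "acbc"
  [1..4]={A}  "cbcb"
  [2..5]=∅  "bcbb"
  [3..6]={X3}  "cbbb"  orig:{}
  [4..7]={B}  "bbba"
  [5..8]=∅  "bbab"
  [6..9]=∅  "babb"
  [7..10]={X7}  "abbc"  orig:{}
  [0..4]={S}  "acbcb"
  [1..5]={X3}  "cbcbb"  orig:{}
  [2..6]=∅  "bcbbb"
  [3..7]=∅  "cbbba"
  [4..8]=∅  "bbbab"
  [5..9]=∅  "bbabb"
  [6..10]={X7}  "babbc"  orig:{}
  [0..5]=∅  "acbcbb"
  [1..6]=∅  "cbcbbb"
  [2..7]=∅  "bcbbba"
  [3..8]=∅  "cbbbab"
  [4..9]=∅  "bbbabb"
  [5..10]={X7}  "bbabbc"  orig:{}
  [0..6]=∅  "acbcbbb"
  [1..7]=∅  "cbcbbba"
  [2..8]=∅  "bcbbbab"
  [3..9]=∅  "cbbbabb"
  [4..10]={X7}  "bbbabbc"  orig:{}
  [0..7]=∅  "acbcbbba"
  [1..8]=∅  "cbcbbbab"
  [2..9]=∅  "bcbbbabb"
  [3..10]=∅  "cbbbabbc"
  [0..8]=∅  "acbcbbbab"
  [1..9]=∅  "cbcbbbabb"
  [2..10]=∅  "bcbbbabbc"
  [0..9]=∅  "acbcbbbabb"
  [1..10]=∅  "cbcbbbabbc"
  [0..10]=∅  "acbcbbbabbc"

S ∉ T[0,10] ⇒ NO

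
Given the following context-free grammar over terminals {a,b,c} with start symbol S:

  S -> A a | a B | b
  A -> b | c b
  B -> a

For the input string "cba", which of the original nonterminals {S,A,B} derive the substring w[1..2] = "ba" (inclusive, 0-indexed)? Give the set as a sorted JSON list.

Convert to CNF:
  S -> A T2 | T2 B | b
  A -> T0 T1 | b
  B -> a
  T0 -> c
  T1 -> b
  T2 -> a

Fill CYK table bottom-up (cells [i..j] with 1 ≤ i ≤ j ≤ 2 only):
  T[1,1] 'b' = {A,S,T1}  orig:{A,S}
  T[2,2] 'a' = {B,T2}  orig:{B}
  T[1,2] 'ba' = {S}

Original NTs in T[1,2] deriving "ba": ["S"]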